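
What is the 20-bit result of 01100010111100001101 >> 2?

Original: 01100010111100001101 (decimal 405261)
Shift right by 2 positions
Drop the 2 low bits; fill with zeros on the left
Result: 00011000101111000011 (decimal 101315)
Equivalent: 405261 >> 2 = 405261 ÷ 2^2 = 101315



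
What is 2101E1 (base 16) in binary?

Convert each hex digit to 4 bits:
  2 = 0010
  1 = 0001
  0 = 0000
  1 = 0001
  E = 1110
  1 = 0001
Concatenate: 001000010000000111100001



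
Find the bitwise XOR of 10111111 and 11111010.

XOR: 1 when bits differ
  10111111
^ 11111010
----------
  01000101
Decimal: 191 ^ 250 = 69



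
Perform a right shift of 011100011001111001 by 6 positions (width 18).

Original: 011100011001111001 (decimal 116345)
Shift right by 6 positions
Drop the 6 low bits; fill with zeros on the left
Result: 000000011100011001 (decimal 1817)
Equivalent: 116345 >> 6 = 116345 ÷ 2^6 = 1817



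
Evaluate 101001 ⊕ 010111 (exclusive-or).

XOR: 1 when bits differ
  101001
^ 010111
--------
  111110
Decimal: 41 ^ 23 = 62



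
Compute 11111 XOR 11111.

XOR: 1 when bits differ
  11111
^ 11111
-------
  00000
Decimal: 31 ^ 31 = 0



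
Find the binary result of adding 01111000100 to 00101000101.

Add column by column from the right: bit + bit + carry-in; write the sum mod 2, carry 1 when the sum is 2 or 3.
carry:  11110001000
        01111000100
+       00101000101
-------------------
       010100001001
(the carry out of the leftmost column, 0, becomes the leading bit)
Decimal check:
  01111000100 = 512 + 256 + 128 + 64 + 4 = 964
  00101000101 = 256 + 64 + 4 + 1 = 325
  964 + 325 = 1289, and 010100001001 = 1024 + 256 + 8 + 1 = 1289 ✓



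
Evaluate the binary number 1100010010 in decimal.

Sum of powers of 2 for each 1-bit:
2^1 + 2^4 + 2^8 + 2^9
= 2 + 16 + 256 + 512
= 786



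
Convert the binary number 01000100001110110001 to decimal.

Sum of powers of 2 for each 1-bit:
2^0 + 2^4 + 2^5 + 2^7 + 2^8 + 2^9 + 2^14 + 2^18
= 1 + 16 + 32 + 128 + 256 + 512 + 16384 + 262144
= 279473



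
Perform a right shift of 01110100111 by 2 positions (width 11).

Original: 01110100111 (decimal 935)
Shift right by 2 positions
Drop the 2 low bits; fill with zeros on the left
Result: 00011101001 (decimal 233)
Equivalent: 935 >> 2 = 935 ÷ 2^2 = 233



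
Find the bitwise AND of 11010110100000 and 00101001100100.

AND: 1 only when both bits are 1
  11010110100000
& 00101001100100
----------------
  00000000100000
Decimal: 13728 & 2660 = 32



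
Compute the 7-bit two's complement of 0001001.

Original: 0001001
Step 1 - Invert all bits: 1110110
Step 2 - Add 1: 1110111
Verification: 0001001 + 1110111 = 10000000; discarding the end carry (carry out of the top bit) leaves the 7-bit value 0000000, as required for x + (-x)



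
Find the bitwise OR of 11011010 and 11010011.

OR: 1 when either bit is 1
  11011010
| 11010011
----------
  11011011
Decimal: 218 | 211 = 219



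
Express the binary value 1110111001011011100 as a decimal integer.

Sum of powers of 2 for each 1-bit:
2^2 + 2^3 + 2^4 + 2^6 + 2^7 + 2^9 + 2^12 + 2^13 + 2^14 + 2^16 + 2^17 + 2^18
= 4 + 8 + 16 + 64 + 128 + 512 + 4096 + 8192 + 16384 + 65536 + 131072 + 262144
= 488156



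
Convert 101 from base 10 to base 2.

Using repeated division by 2:
101 ÷ 2 = 50 remainder 1
50 ÷ 2 = 25 remainder 0
25 ÷ 2 = 12 remainder 1
12 ÷ 2 = 6 remainder 0
6 ÷ 2 = 3 remainder 0
3 ÷ 2 = 1 remainder 1
1 ÷ 2 = 0 remainder 1
Reading remainders bottom to top: 1100101



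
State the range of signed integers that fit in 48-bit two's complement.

For 48-bit two's complement:
Minimum: -2^47 = -140737488355328
Maximum: 2^47 - 1 = 140737488355327



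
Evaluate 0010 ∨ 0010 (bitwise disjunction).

OR: 1 when either bit is 1
  0010
| 0010
------
  0010
Decimal: 2 | 2 = 2



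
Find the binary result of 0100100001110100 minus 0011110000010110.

Method 1 - Direct subtraction (column by column from the right: bit − bit − borrow-in; if negative, add 2 and borrow 1 from the next column):
borrow: 0111100000111100
        0100100001110100
-       0011110000010110
------------------------
        0000110001011110

Method 2 - Add two's complement:
Two's complement of 0011110000010110: invert → 1100001111101001, add 1 → 1100001111101010
  0100100001110100
+ 1100001111101010
------------------
 10000110001011110  (end carry out of the top bit = 1)
Discarding the end carry: 0000110001011110
Decimal check:
  0100100001110100 = 16384 + 2048 + 64 + 32 + 16 + 4 = 18548
  0011110000010110 = 8192 + 4096 + 2048 + 1024 + 16 + 4 + 2 = 15382
  18548 - 15382 = 3166, and 0000110001011110 = 2048 + 1024 + 64 + 16 + 8 + 4 + 2 = 3166 ✓



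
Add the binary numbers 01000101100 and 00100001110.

Add column by column from the right: bit + bit + carry-in; write the sum mod 2, carry 1 when the sum is 2 or 3.
carry:  00000011000
        01000101100
+       00100001110
-------------------
       001100111010
(the carry out of the leftmost column, 0, becomes the leading bit)
Decimal check:
  01000101100 = 512 + 32 + 8 + 4 = 556
  00100001110 = 256 + 8 + 4 + 2 = 270
  556 + 270 = 826, and 001100111010 = 512 + 256 + 32 + 16 + 8 + 2 = 826 ✓



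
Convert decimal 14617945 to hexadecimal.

Using repeated division by 16 (digits 10–15 are A–F):
14617945 ÷ 16 = 913621 remainder 9
913621 ÷ 16 = 57101 remainder 5
57101 ÷ 16 = 3568 remainder 13 (D)
3568 ÷ 16 = 223 remainder 0
223 ÷ 16 = 13 remainder 15 (F)
13 ÷ 16 = 0 remainder 13 (D)
Reading remainders bottom to top: DF0D59



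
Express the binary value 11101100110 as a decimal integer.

Sum of powers of 2 for each 1-bit:
2^1 + 2^2 + 2^5 + 2^6 + 2^8 + 2^9 + 2^10
= 2 + 4 + 32 + 64 + 256 + 512 + 1024
= 1894



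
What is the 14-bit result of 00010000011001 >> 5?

Original: 00010000011001 (decimal 1049)
Shift right by 5 positions
Drop the 5 low bits; fill with zeros on the left
Result: 00000000100000 (decimal 32)
Equivalent: 1049 >> 5 = 1049 ÷ 2^5 = 32



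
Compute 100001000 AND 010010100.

AND: 1 only when both bits are 1
  100001000
& 010010100
-----------
  000000000
Decimal: 264 & 148 = 0



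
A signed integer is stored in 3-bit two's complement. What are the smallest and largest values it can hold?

For 3-bit two's complement:
Minimum: -2^2 = -4
Maximum: 2^2 - 1 = 3



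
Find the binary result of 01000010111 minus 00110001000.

Method 1 - Direct subtraction (column by column from the right: bit − bit − borrow-in; if negative, add 2 and borrow 1 from the next column):
borrow: 01100010000
        01000010111
-       00110001000
-------------------
        00010001111

Method 2 - Add two's complement:
Two's complement of 00110001000: invert → 11001110111, add 1 → 11001111000
  01000010111
+ 11001111000
-------------
 100010001111  (end carry out of the top bit = 1)
Discarding the end carry: 00010001111
Decimal check:
  01000010111 = 512 + 16 + 4 + 2 + 1 = 535
  00110001000 = 256 + 128 + 8 = 392
  535 - 392 = 143, and 00010001111 = 128 + 8 + 4 + 2 + 1 = 143 ✓



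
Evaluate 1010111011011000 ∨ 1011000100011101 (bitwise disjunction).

OR: 1 when either bit is 1
  1010111011011000
| 1011000100011101
------------------
  1011111111011101
Decimal: 44760 | 45341 = 49117



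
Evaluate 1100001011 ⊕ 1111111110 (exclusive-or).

XOR: 1 when bits differ
  1100001011
^ 1111111110
------------
  0011110101
Decimal: 779 ^ 1022 = 245



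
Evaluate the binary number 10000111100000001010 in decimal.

Sum of powers of 2 for each 1-bit:
2^1 + 2^3 + 2^11 + 2^12 + 2^13 + 2^14 + 2^19
= 2 + 8 + 2048 + 4096 + 8192 + 16384 + 524288
= 555018



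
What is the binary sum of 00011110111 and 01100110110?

Add column by column from the right: bit + bit + carry-in; write the sum mod 2, carry 1 when the sum is 2 or 3.
carry:  11111101100
        00011110111
+       01100110110
-------------------
       010000101101
(the carry out of the leftmost column, 0, becomes the leading bit)
Decimal check:
  00011110111 = 128 + 64 + 32 + 16 + 4 + 2 + 1 = 247
  01100110110 = 512 + 256 + 32 + 16 + 4 + 2 = 822
  247 + 822 = 1069, and 010000101101 = 1024 + 32 + 8 + 4 + 1 = 1069 ✓



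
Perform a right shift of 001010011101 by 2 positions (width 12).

Original: 001010011101 (decimal 669)
Shift right by 2 positions
Drop the 2 low bits; fill with zeros on the left
Result: 000010100111 (decimal 167)
Equivalent: 669 >> 2 = 669 ÷ 2^2 = 167



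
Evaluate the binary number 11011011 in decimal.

Sum of powers of 2 for each 1-bit:
2^0 + 2^1 + 2^3 + 2^4 + 2^6 + 2^7
= 1 + 2 + 8 + 16 + 64 + 128
= 219



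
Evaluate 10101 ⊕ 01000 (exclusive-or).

XOR: 1 when bits differ
  10101
^ 01000
-------
  11101
Decimal: 21 ^ 8 = 29



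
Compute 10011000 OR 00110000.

OR: 1 when either bit is 1
  10011000
| 00110000
----------
  10111000
Decimal: 152 | 48 = 184



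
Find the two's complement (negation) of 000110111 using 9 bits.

Original: 000110111
Step 1 - Invert all bits: 111001000
Step 2 - Add 1: 111001001
Verification: 000110111 + 111001001 = 1000000000; discarding the end carry (carry out of the top bit) leaves the 9-bit value 000000000, as required for x + (-x)



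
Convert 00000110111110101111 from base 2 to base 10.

Sum of powers of 2 for each 1-bit:
2^0 + 2^1 + 2^2 + 2^3 + 2^5 + 2^7 + 2^8 + 2^9 + 2^10 + 2^11 + 2^13 + 2^14
= 1 + 2 + 4 + 8 + 32 + 128 + 256 + 512 + 1024 + 2048 + 8192 + 16384
= 28591



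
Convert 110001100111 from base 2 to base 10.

Sum of powers of 2 for each 1-bit:
2^0 + 2^1 + 2^2 + 2^5 + 2^6 + 2^10 + 2^11
= 1 + 2 + 4 + 32 + 64 + 1024 + 2048
= 3175



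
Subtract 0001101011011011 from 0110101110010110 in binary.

Method 1 - Direct subtraction (column by column from the right: bit − bit − borrow-in; if negative, add 2 and borrow 1 from the next column):
borrow: 0010000111110110
        0110101110010110
-       0001101011011011
------------------------
        0101000010111011

Method 2 - Add two's complement:
Two's complement of 0001101011011011: invert → 1110010100100100, add 1 → 1110010100100101
  0110101110010110
+ 1110010100100101
------------------
 10101000010111011  (end carry out of the top bit = 1)
Discarding the end carry: 0101000010111011
Decimal check:
  0110101110010110 = 16384 + 8192 + 2048 + 512 + 256 + 128 + 16 + 4 + 2 = 27542
  0001101011011011 = 4096 + 2048 + 512 + 128 + 64 + 16 + 8 + 2 + 1 = 6875
  27542 - 6875 = 20667, and 0101000010111011 = 16384 + 4096 + 128 + 32 + 16 + 8 + 2 + 1 = 20667 ✓



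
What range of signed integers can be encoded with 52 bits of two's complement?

For 52-bit two's complement:
Minimum: -2^51 = -2251799813685248
Maximum: 2^51 - 1 = 2251799813685247



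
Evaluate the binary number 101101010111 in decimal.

Sum of powers of 2 for each 1-bit:
2^0 + 2^1 + 2^2 + 2^4 + 2^6 + 2^8 + 2^9 + 2^11
= 1 + 2 + 4 + 16 + 64 + 256 + 512 + 2048
= 2903



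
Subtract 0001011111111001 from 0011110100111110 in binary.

Method 1 - Direct subtraction (column by column from the right: bit − bit − borrow-in; if negative, add 2 and borrow 1 from the next column):
borrow: 0000111110000010
        0011110100111110
-       0001011111111001
------------------------
        0010010101000101

Method 2 - Add two's complement:
Two's complement of 0001011111111001: invert → 1110100000000110, add 1 → 1110100000000111
  0011110100111110
+ 1110100000000111
------------------
 10010010101000101  (end carry out of the top bit = 1)
Discarding the end carry: 0010010101000101
Decimal check:
  0011110100111110 = 8192 + 4096 + 2048 + 1024 + 256 + 32 + 16 + 8 + 4 + 2 = 15678
  0001011111111001 = 4096 + 1024 + 512 + 256 + 128 + 64 + 32 + 16 + 8 + 1 = 6137
  15678 - 6137 = 9541, and 0010010101000101 = 8192 + 1024 + 256 + 64 + 4 + 1 = 9541 ✓



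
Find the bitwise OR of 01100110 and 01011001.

OR: 1 when either bit is 1
  01100110
| 01011001
----------
  01111111
Decimal: 102 | 89 = 127



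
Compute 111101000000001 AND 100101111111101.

AND: 1 only when both bits are 1
  111101000000001
& 100101111111101
-----------------
  100101000000001
Decimal: 31233 & 19453 = 18945



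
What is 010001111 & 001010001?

AND: 1 only when both bits are 1
  010001111
& 001010001
-----------
  000000001
Decimal: 143 & 81 = 1



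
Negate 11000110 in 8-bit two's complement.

Original (sign bit 1, negative): 11000110
Step 1 - Invert all bits: 00111001
Step 2 - Add 1: 00111010
Verification: 11000110 + 00111010 = 100000000; discarding the end carry (carry out of the top bit) leaves the 8-bit value 00000000, as required for x + (-x)



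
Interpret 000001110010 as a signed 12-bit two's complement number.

Binary: 000001110010
Sign bit: 0 (non-negative)
Read directly as an unsigned value:
000001110010 = 64 + 32 + 16 + 2 = 114
Value: 114



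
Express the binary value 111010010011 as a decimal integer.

Sum of powers of 2 for each 1-bit:
2^0 + 2^1 + 2^4 + 2^7 + 2^9 + 2^10 + 2^11
= 1 + 2 + 16 + 128 + 512 + 1024 + 2048
= 3731



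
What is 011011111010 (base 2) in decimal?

Sum of powers of 2 for each 1-bit:
2^1 + 2^3 + 2^4 + 2^5 + 2^6 + 2^7 + 2^9 + 2^10
= 2 + 8 + 16 + 32 + 64 + 128 + 512 + 1024
= 1786



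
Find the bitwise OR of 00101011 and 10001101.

OR: 1 when either bit is 1
  00101011
| 10001101
----------
  10101111
Decimal: 43 | 141 = 175



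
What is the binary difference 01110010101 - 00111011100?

Method 1 - Direct subtraction (column by column from the right: bit − bit − borrow-in; if negative, add 2 and borrow 1 from the next column):
borrow: 01111110000
        01110010101
-       00111011100
-------------------
        00110111001

Method 2 - Add two's complement:
Two's complement of 00111011100: invert → 11000100011, add 1 → 11000100100
  01110010101
+ 11000100100
-------------
 100110111001  (end carry out of the top bit = 1)
Discarding the end carry: 00110111001
Decimal check:
  01110010101 = 512 + 256 + 128 + 16 + 4 + 1 = 917
  00111011100 = 256 + 128 + 64 + 16 + 8 + 4 = 476
  917 - 476 = 441, and 00110111001 = 256 + 128 + 32 + 16 + 8 + 1 = 441 ✓



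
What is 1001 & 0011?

AND: 1 only when both bits are 1
  1001
& 0011
------
  0001
Decimal: 9 & 3 = 1



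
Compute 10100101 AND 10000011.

AND: 1 only when both bits are 1
  10100101
& 10000011
----------
  10000001
Decimal: 165 & 131 = 129



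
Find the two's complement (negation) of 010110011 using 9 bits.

Original: 010110011
Step 1 - Invert all bits: 101001100
Step 2 - Add 1: 101001101
Verification: 010110011 + 101001101 = 1000000000; discarding the end carry (carry out of the top bit) leaves the 9-bit value 000000000, as required for x + (-x)



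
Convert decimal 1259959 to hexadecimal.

Using repeated division by 16 (digits 10–15 are A–F):
1259959 ÷ 16 = 78747 remainder 7
78747 ÷ 16 = 4921 remainder 11 (B)
4921 ÷ 16 = 307 remainder 9
307 ÷ 16 = 19 remainder 3
19 ÷ 16 = 1 remainder 3
1 ÷ 16 = 0 remainder 1
Reading remainders bottom to top: 1339B7



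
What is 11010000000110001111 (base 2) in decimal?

Sum of powers of 2 for each 1-bit:
2^0 + 2^1 + 2^2 + 2^3 + 2^7 + 2^8 + 2^16 + 2^18 + 2^19
= 1 + 2 + 4 + 8 + 128 + 256 + 65536 + 262144 + 524288
= 852367



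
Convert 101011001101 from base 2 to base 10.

Sum of powers of 2 for each 1-bit:
2^0 + 2^2 + 2^3 + 2^6 + 2^7 + 2^9 + 2^11
= 1 + 4 + 8 + 64 + 128 + 512 + 2048
= 2765



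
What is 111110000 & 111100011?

AND: 1 only when both bits are 1
  111110000
& 111100011
-----------
  111100000
Decimal: 496 & 483 = 480



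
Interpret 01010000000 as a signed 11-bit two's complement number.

Binary: 01010000000
Sign bit: 0 (non-negative)
Read directly as an unsigned value:
01010000000 = 512 + 128 = 640
Value: 640



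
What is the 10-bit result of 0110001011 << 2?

Original: 0110001011 (decimal 395)
Shift left by 2 positions
Append 2 zeros on the right and drop the 2 high bits that overflow the 10-bit width
Result: 1000101100 (decimal 556)
Equivalent: 395 << 2 = 395 × 2^2 = 1580, truncated to 10 bits = 556



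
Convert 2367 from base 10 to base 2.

Using repeated division by 2:
2367 ÷ 2 = 1183 remainder 1
1183 ÷ 2 = 591 remainder 1
591 ÷ 2 = 295 remainder 1
295 ÷ 2 = 147 remainder 1
147 ÷ 2 = 73 remainder 1
73 ÷ 2 = 36 remainder 1
36 ÷ 2 = 18 remainder 0
18 ÷ 2 = 9 remainder 0
9 ÷ 2 = 4 remainder 1
4 ÷ 2 = 2 remainder 0
2 ÷ 2 = 1 remainder 0
1 ÷ 2 = 0 remainder 1
Reading remainders bottom to top: 100100111111



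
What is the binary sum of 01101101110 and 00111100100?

Add column by column from the right: bit + bit + carry-in; write the sum mod 2, carry 1 when the sum is 2 or 3.
carry:  11111011000
        01101101110
+       00111100100
-------------------
       010101010010
(the carry out of the leftmost column, 0, becomes the leading bit)
Decimal check:
  01101101110 = 512 + 256 + 64 + 32 + 8 + 4 + 2 = 878
  00111100100 = 256 + 128 + 64 + 32 + 4 = 484
  878 + 484 = 1362, and 010101010010 = 1024 + 256 + 64 + 16 + 2 = 1362 ✓



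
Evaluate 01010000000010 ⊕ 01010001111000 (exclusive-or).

XOR: 1 when bits differ
  01010000000010
^ 01010001111000
----------------
  00000001111010
Decimal: 5122 ^ 5240 = 122



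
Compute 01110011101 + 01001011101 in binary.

Add column by column from the right: bit + bit + carry-in; write the sum mod 2, carry 1 when the sum is 2 or 3.
carry:  10000111010
        01110011101
+       01001011101
-------------------
       010111111010
(the carry out of the leftmost column, 0, becomes the leading bit)
Decimal check:
  01110011101 = 512 + 256 + 128 + 16 + 8 + 4 + 1 = 925
  01001011101 = 512 + 64 + 16 + 8 + 4 + 1 = 605
  925 + 605 = 1530, and 010111111010 = 1024 + 256 + 128 + 64 + 32 + 16 + 8 + 2 = 1530 ✓



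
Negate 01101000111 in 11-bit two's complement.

Original: 01101000111
Step 1 - Invert all bits: 10010111000
Step 2 - Add 1: 10010111001
Verification: 01101000111 + 10010111001 = 100000000000; discarding the end carry (carry out of the top bit) leaves the 11-bit value 00000000000, as required for x + (-x)



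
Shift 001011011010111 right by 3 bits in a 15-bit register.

Original: 001011011010111 (decimal 5847)
Shift right by 3 positions
Drop the 3 low bits; fill with zeros on the left
Result: 000001011011010 (decimal 730)
Equivalent: 5847 >> 3 = 5847 ÷ 2^3 = 730



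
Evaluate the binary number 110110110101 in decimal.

Sum of powers of 2 for each 1-bit:
2^0 + 2^2 + 2^4 + 2^5 + 2^7 + 2^8 + 2^10 + 2^11
= 1 + 4 + 16 + 32 + 128 + 256 + 1024 + 2048
= 3509



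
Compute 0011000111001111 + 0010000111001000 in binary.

Add column by column from the right: bit + bit + carry-in; write the sum mod 2, carry 1 when the sum is 2 or 3.
carry:  0100001110010000
        0011000111001111
+       0010000111001000
------------------------
       00101001110010111
(the carry out of the leftmost column, 0, becomes the leading bit)
Decimal check:
  0011000111001111 = 8192 + 4096 + 256 + 128 + 64 + 8 + 4 + 2 + 1 = 12751
  0010000111001000 = 8192 + 256 + 128 + 64 + 8 = 8648
  12751 + 8648 = 21399, and 00101001110010111 = 16384 + 4096 + 512 + 256 + 128 + 16 + 4 + 2 + 1 = 21399 ✓



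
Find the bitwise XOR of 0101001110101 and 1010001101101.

XOR: 1 when bits differ
  0101001110101
^ 1010001101101
---------------
  1111000011000
Decimal: 2677 ^ 5229 = 7704



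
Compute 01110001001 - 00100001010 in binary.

Method 1 - Direct subtraction (column by column from the right: bit − bit − borrow-in; if negative, add 2 and borrow 1 from the next column):
borrow: 00011111100
        01110001001
-       00100001010
-------------------
        01001111111

Method 2 - Add two's complement:
Two's complement of 00100001010: invert → 11011110101, add 1 → 11011110110
  01110001001
+ 11011110110
-------------
 101001111111  (end carry out of the top bit = 1)
Discarding the end carry: 01001111111
Decimal check:
  01110001001 = 512 + 256 + 128 + 8 + 1 = 905
  00100001010 = 256 + 8 + 2 = 266
  905 - 266 = 639, and 01001111111 = 512 + 64 + 32 + 16 + 8 + 4 + 2 + 1 = 639 ✓



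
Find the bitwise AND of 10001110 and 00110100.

AND: 1 only when both bits are 1
  10001110
& 00110100
----------
  00000100
Decimal: 142 & 52 = 4



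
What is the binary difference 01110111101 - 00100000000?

Method 1 - Direct subtraction (column by column from the right: bit − bit − borrow-in; if negative, add 2 and borrow 1 from the next column):
borrow: 00000000000
        01110111101
-       00100000000
-------------------
        01010111101

Method 2 - Add two's complement:
Two's complement of 00100000000: invert → 11011111111, add 1 → 11100000000
  01110111101
+ 11100000000
-------------
 101010111101  (end carry out of the top bit = 1)
Discarding the end carry: 01010111101
Decimal check:
  01110111101 = 512 + 256 + 128 + 32 + 16 + 8 + 4 + 1 = 957
  00100000000 = 256
  957 - 256 = 701, and 01010111101 = 512 + 128 + 32 + 16 + 8 + 4 + 1 = 701 ✓



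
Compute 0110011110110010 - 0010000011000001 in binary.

Method 1 - Direct subtraction (column by column from the right: bit − bit − borrow-in; if negative, add 2 and borrow 1 from the next column):
borrow: 0000000110000010
        0110011110110010
-       0010000011000001
------------------------
        0100011011110001

Method 2 - Add two's complement:
Two's complement of 0010000011000001: invert → 1101111100111110, add 1 → 1101111100111111
  0110011110110010
+ 1101111100111111
------------------
 10100011011110001  (end carry out of the top bit = 1)
Discarding the end carry: 0100011011110001
Decimal check:
  0110011110110010 = 16384 + 8192 + 1024 + 512 + 256 + 128 + 32 + 16 + 2 = 26546
  0010000011000001 = 8192 + 128 + 64 + 1 = 8385
  26546 - 8385 = 18161, and 0100011011110001 = 16384 + 1024 + 512 + 128 + 64 + 32 + 16 + 1 = 18161 ✓



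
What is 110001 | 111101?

OR: 1 when either bit is 1
  110001
| 111101
--------
  111101
Decimal: 49 | 61 = 61



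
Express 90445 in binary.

Using repeated division by 2:
90445 ÷ 2 = 45222 remainder 1
45222 ÷ 2 = 22611 remainder 0
22611 ÷ 2 = 11305 remainder 1
11305 ÷ 2 = 5652 remainder 1
5652 ÷ 2 = 2826 remainder 0
2826 ÷ 2 = 1413 remainder 0
1413 ÷ 2 = 706 remainder 1
706 ÷ 2 = 353 remainder 0
353 ÷ 2 = 176 remainder 1
176 ÷ 2 = 88 remainder 0
88 ÷ 2 = 44 remainder 0
44 ÷ 2 = 22 remainder 0
22 ÷ 2 = 11 remainder 0
11 ÷ 2 = 5 remainder 1
5 ÷ 2 = 2 remainder 1
2 ÷ 2 = 1 remainder 0
1 ÷ 2 = 0 remainder 1
Reading remainders bottom to top: 10110000101001101



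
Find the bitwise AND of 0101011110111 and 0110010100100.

AND: 1 only when both bits are 1
  0101011110111
& 0110010100100
---------------
  0100010100100
Decimal: 2807 & 3236 = 2212



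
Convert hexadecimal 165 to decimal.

Expand by place value (powers of 16):
165 = 1 × 16^2 + 6 × 16^1 + 5 × 16^0
= 1 × 256 + 6 × 16 + 5 × 1
= 256 + 96 + 5
= 357



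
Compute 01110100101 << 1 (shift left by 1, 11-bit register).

Original: 01110100101 (decimal 933)
Shift left by 1 position
Append 1 zero on the right
Result: 11101001010 (decimal 1866)
Equivalent: 933 << 1 = 933 × 2^1 = 1866



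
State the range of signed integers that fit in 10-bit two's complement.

For 10-bit two's complement:
Minimum: -2^9 = -512
Maximum: 2^9 - 1 = 511



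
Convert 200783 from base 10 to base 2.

Using repeated division by 2:
200783 ÷ 2 = 100391 remainder 1
100391 ÷ 2 = 50195 remainder 1
50195 ÷ 2 = 25097 remainder 1
25097 ÷ 2 = 12548 remainder 1
12548 ÷ 2 = 6274 remainder 0
6274 ÷ 2 = 3137 remainder 0
3137 ÷ 2 = 1568 remainder 1
1568 ÷ 2 = 784 remainder 0
784 ÷ 2 = 392 remainder 0
392 ÷ 2 = 196 remainder 0
196 ÷ 2 = 98 remainder 0
98 ÷ 2 = 49 remainder 0
49 ÷ 2 = 24 remainder 1
24 ÷ 2 = 12 remainder 0
12 ÷ 2 = 6 remainder 0
6 ÷ 2 = 3 remainder 0
3 ÷ 2 = 1 remainder 1
1 ÷ 2 = 0 remainder 1
Reading remainders bottom to top: 110001000001001111



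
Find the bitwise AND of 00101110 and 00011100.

AND: 1 only when both bits are 1
  00101110
& 00011100
----------
  00001100
Decimal: 46 & 28 = 12



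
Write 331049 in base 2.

Using repeated division by 2:
331049 ÷ 2 = 165524 remainder 1
165524 ÷ 2 = 82762 remainder 0
82762 ÷ 2 = 41381 remainder 0
41381 ÷ 2 = 20690 remainder 1
20690 ÷ 2 = 10345 remainder 0
10345 ÷ 2 = 5172 remainder 1
5172 ÷ 2 = 2586 remainder 0
2586 ÷ 2 = 1293 remainder 0
1293 ÷ 2 = 646 remainder 1
646 ÷ 2 = 323 remainder 0
323 ÷ 2 = 161 remainder 1
161 ÷ 2 = 80 remainder 1
80 ÷ 2 = 40 remainder 0
40 ÷ 2 = 20 remainder 0
20 ÷ 2 = 10 remainder 0
10 ÷ 2 = 5 remainder 0
5 ÷ 2 = 2 remainder 1
2 ÷ 2 = 1 remainder 0
1 ÷ 2 = 0 remainder 1
Reading remainders bottom to top: 1010000110100101001



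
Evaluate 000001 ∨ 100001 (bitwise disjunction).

OR: 1 when either bit is 1
  000001
| 100001
--------
  100001
Decimal: 1 | 33 = 33



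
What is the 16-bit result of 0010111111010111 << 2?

Original: 0010111111010111 (decimal 12247)
Shift left by 2 positions
Append 2 zeros on the right
Result: 1011111101011100 (decimal 48988)
Equivalent: 12247 << 2 = 12247 × 2^2 = 48988



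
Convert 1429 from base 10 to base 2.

Using repeated division by 2:
1429 ÷ 2 = 714 remainder 1
714 ÷ 2 = 357 remainder 0
357 ÷ 2 = 178 remainder 1
178 ÷ 2 = 89 remainder 0
89 ÷ 2 = 44 remainder 1
44 ÷ 2 = 22 remainder 0
22 ÷ 2 = 11 remainder 0
11 ÷ 2 = 5 remainder 1
5 ÷ 2 = 2 remainder 1
2 ÷ 2 = 1 remainder 0
1 ÷ 2 = 0 remainder 1
Reading remainders bottom to top: 10110010101



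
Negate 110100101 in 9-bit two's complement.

Original (sign bit 1, negative): 110100101
Step 1 - Invert all bits: 001011010
Step 2 - Add 1: 001011011
Verification: 110100101 + 001011011 = 1000000000; discarding the end carry (carry out of the top bit) leaves the 9-bit value 000000000, as required for x + (-x)



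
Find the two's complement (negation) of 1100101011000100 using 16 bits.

Original (sign bit 1, negative): 1100101011000100
Step 1 - Invert all bits: 0011010100111011
Step 2 - Add 1: 0011010100111100
Verification: 1100101011000100 + 0011010100111100 = 10000000000000000; discarding the end carry (carry out of the top bit) leaves the 16-bit value 0000000000000000, as required for x + (-x)



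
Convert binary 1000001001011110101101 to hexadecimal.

Group into 4-bit nibbles from right:
  0010 = 2
  0000 = 0
  1001 = 9
  0111 = 7
  1010 = A
  1101 = D
Result: 2097AD



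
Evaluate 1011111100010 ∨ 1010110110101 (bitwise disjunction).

OR: 1 when either bit is 1
  1011111100010
| 1010110110101
---------------
  1011111110111
Decimal: 6114 | 5557 = 6135



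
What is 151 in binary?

Using repeated division by 2:
151 ÷ 2 = 75 remainder 1
75 ÷ 2 = 37 remainder 1
37 ÷ 2 = 18 remainder 1
18 ÷ 2 = 9 remainder 0
9 ÷ 2 = 4 remainder 1
4 ÷ 2 = 2 remainder 0
2 ÷ 2 = 1 remainder 0
1 ÷ 2 = 0 remainder 1
Reading remainders bottom to top: 10010111



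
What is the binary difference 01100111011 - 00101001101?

Method 1 - Direct subtraction (column by column from the right: bit − bit − borrow-in; if negative, add 2 and borrow 1 from the next column):
borrow: 01110011000
        01100111011
-       00101001101
-------------------
        00111101110

Method 2 - Add two's complement:
Two's complement of 00101001101: invert → 11010110010, add 1 → 11010110011
  01100111011
+ 11010110011
-------------
 100111101110  (end carry out of the top bit = 1)
Discarding the end carry: 00111101110
Decimal check:
  01100111011 = 512 + 256 + 32 + 16 + 8 + 2 + 1 = 827
  00101001101 = 256 + 64 + 8 + 4 + 1 = 333
  827 - 333 = 494, and 00111101110 = 256 + 128 + 64 + 32 + 8 + 4 + 2 = 494 ✓



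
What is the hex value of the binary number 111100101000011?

Group into 4-bit nibbles from right:
  0111 = 7
  1001 = 9
  0100 = 4
  0011 = 3
Result: 7943



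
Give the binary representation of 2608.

Using repeated division by 2:
2608 ÷ 2 = 1304 remainder 0
1304 ÷ 2 = 652 remainder 0
652 ÷ 2 = 326 remainder 0
326 ÷ 2 = 163 remainder 0
163 ÷ 2 = 81 remainder 1
81 ÷ 2 = 40 remainder 1
40 ÷ 2 = 20 remainder 0
20 ÷ 2 = 10 remainder 0
10 ÷ 2 = 5 remainder 0
5 ÷ 2 = 2 remainder 1
2 ÷ 2 = 1 remainder 0
1 ÷ 2 = 0 remainder 1
Reading remainders bottom to top: 101000110000



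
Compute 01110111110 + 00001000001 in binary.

Add column by column from the right: bit + bit + carry-in; write the sum mod 2, carry 1 when the sum is 2 or 3.
carry:  00000000000
        01110111110
+       00001000001
-------------------
       001111111111
(the carry out of the leftmost column, 0, becomes the leading bit)
Decimal check:
  01110111110 = 512 + 256 + 128 + 32 + 16 + 8 + 4 + 2 = 958
  00001000001 = 64 + 1 = 65
  958 + 65 = 1023, and 001111111111 = 512 + 256 + 128 + 64 + 32 + 16 + 8 + 4 + 2 + 1 = 1023 ✓



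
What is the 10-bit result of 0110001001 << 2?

Original: 0110001001 (decimal 393)
Shift left by 2 positions
Append 2 zeros on the right and drop the 2 high bits that overflow the 10-bit width
Result: 1000100100 (decimal 548)
Equivalent: 393 << 2 = 393 × 2^2 = 1572, truncated to 10 bits = 548



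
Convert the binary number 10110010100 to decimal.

Sum of powers of 2 for each 1-bit:
2^2 + 2^4 + 2^7 + 2^8 + 2^10
= 4 + 16 + 128 + 256 + 1024
= 1428



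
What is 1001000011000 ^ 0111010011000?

XOR: 1 when bits differ
  1001000011000
^ 0111010011000
---------------
  1110010000000
Decimal: 4632 ^ 3736 = 7296



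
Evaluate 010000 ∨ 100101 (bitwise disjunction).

OR: 1 when either bit is 1
  010000
| 100101
--------
  110101
Decimal: 16 | 37 = 53



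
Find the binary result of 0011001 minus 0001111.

Method 1 - Direct subtraction (column by column from the right: bit − bit − borrow-in; if negative, add 2 and borrow 1 from the next column):
borrow: 0011100
        0011001
-       0001111
---------------
        0001010

Method 2 - Add two's complement:
Two's complement of 0001111: invert → 1110000, add 1 → 1110001
  0011001
+ 1110001
---------
 10001010  (end carry out of the top bit = 1)
Discarding the end carry: 0001010
Decimal check:
  0011001 = 16 + 8 + 1 = 25
  0001111 = 8 + 4 + 2 + 1 = 15
  25 - 15 = 10, and 0001010 = 8 + 2 = 10 ✓



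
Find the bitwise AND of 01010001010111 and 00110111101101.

AND: 1 only when both bits are 1
  01010001010111
& 00110111101101
----------------
  00010001000101
Decimal: 5207 & 3565 = 1093



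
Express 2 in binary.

Using repeated division by 2:
2 ÷ 2 = 1 remainder 0
1 ÷ 2 = 0 remainder 1
Reading remainders bottom to top: 10



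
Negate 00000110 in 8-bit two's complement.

Original: 00000110
Step 1 - Invert all bits: 11111001
Step 2 - Add 1: 11111010
Verification: 00000110 + 11111010 = 100000000; discarding the end carry (carry out of the top bit) leaves the 8-bit value 00000000, as required for x + (-x)



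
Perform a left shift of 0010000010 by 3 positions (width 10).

Original: 0010000010 (decimal 130)
Shift left by 3 positions
Append 3 zeros on the right and drop the 3 high bits that overflow the 10-bit width
Result: 0000010000 (decimal 16)
Equivalent: 130 << 3 = 130 × 2^3 = 1040, truncated to 10 bits = 16



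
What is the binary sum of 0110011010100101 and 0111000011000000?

Add column by column from the right: bit + bit + carry-in; write the sum mod 2, carry 1 when the sum is 2 or 3.
carry:  1100000100000000
        0110011010100101
+       0111000011000000
------------------------
       01101011101100101
(the carry out of the leftmost column, 0, becomes the leading bit)
Decimal check:
  0110011010100101 = 16384 + 8192 + 1024 + 512 + 128 + 32 + 4 + 1 = 26277
  0111000011000000 = 16384 + 8192 + 4096 + 128 + 64 = 28864
  26277 + 28864 = 55141, and 01101011101100101 = 32768 + 16384 + 4096 + 1024 + 512 + 256 + 64 + 32 + 4 + 1 = 55141 ✓



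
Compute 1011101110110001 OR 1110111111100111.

OR: 1 when either bit is 1
  1011101110110001
| 1110111111100111
------------------
  1111111111110111
Decimal: 48049 | 61415 = 65527



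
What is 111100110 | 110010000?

OR: 1 when either bit is 1
  111100110
| 110010000
-----------
  111110110
Decimal: 486 | 400 = 502



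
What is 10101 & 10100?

AND: 1 only when both bits are 1
  10101
& 10100
-------
  10100
Decimal: 21 & 20 = 20



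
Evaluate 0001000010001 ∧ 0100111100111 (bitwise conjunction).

AND: 1 only when both bits are 1
  0001000010001
& 0100111100111
---------------
  0000000000001
Decimal: 529 & 2535 = 1



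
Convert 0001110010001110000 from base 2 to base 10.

Sum of powers of 2 for each 1-bit:
2^4 + 2^5 + 2^6 + 2^10 + 2^13 + 2^14 + 2^15
= 16 + 32 + 64 + 1024 + 8192 + 16384 + 32768
= 58480



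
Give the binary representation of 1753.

Using repeated division by 2:
1753 ÷ 2 = 876 remainder 1
876 ÷ 2 = 438 remainder 0
438 ÷ 2 = 219 remainder 0
219 ÷ 2 = 109 remainder 1
109 ÷ 2 = 54 remainder 1
54 ÷ 2 = 27 remainder 0
27 ÷ 2 = 13 remainder 1
13 ÷ 2 = 6 remainder 1
6 ÷ 2 = 3 remainder 0
3 ÷ 2 = 1 remainder 1
1 ÷ 2 = 0 remainder 1
Reading remainders bottom to top: 11011011001



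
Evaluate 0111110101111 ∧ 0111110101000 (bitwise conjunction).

AND: 1 only when both bits are 1
  0111110101111
& 0111110101000
---------------
  0111110101000
Decimal: 4015 & 4008 = 4008



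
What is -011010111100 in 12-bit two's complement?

Original: 011010111100
Step 1 - Invert all bits: 100101000011
Step 2 - Add 1: 100101000100
Verification: 011010111100 + 100101000100 = 1000000000000; discarding the end carry (carry out of the top bit) leaves the 12-bit value 000000000000, as required for x + (-x)



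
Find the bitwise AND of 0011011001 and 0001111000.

AND: 1 only when both bits are 1
  0011011001
& 0001111000
------------
  0001011000
Decimal: 217 & 120 = 88



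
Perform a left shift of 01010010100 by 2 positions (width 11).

Original: 01010010100 (decimal 660)
Shift left by 2 positions
Append 2 zeros on the right and drop the 2 high bits that overflow the 11-bit width
Result: 01001010000 (decimal 592)
Equivalent: 660 << 2 = 660 × 2^2 = 2640, truncated to 11 bits = 592



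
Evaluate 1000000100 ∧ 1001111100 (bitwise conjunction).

AND: 1 only when both bits are 1
  1000000100
& 1001111100
------------
  1000000100
Decimal: 516 & 636 = 516



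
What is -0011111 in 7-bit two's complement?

Original: 0011111
Step 1 - Invert all bits: 1100000
Step 2 - Add 1: 1100001
Verification: 0011111 + 1100001 = 10000000; discarding the end carry (carry out of the top bit) leaves the 7-bit value 0000000, as required for x + (-x)



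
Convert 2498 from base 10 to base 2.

Using repeated division by 2:
2498 ÷ 2 = 1249 remainder 0
1249 ÷ 2 = 624 remainder 1
624 ÷ 2 = 312 remainder 0
312 ÷ 2 = 156 remainder 0
156 ÷ 2 = 78 remainder 0
78 ÷ 2 = 39 remainder 0
39 ÷ 2 = 19 remainder 1
19 ÷ 2 = 9 remainder 1
9 ÷ 2 = 4 remainder 1
4 ÷ 2 = 2 remainder 0
2 ÷ 2 = 1 remainder 0
1 ÷ 2 = 0 remainder 1
Reading remainders bottom to top: 100111000010



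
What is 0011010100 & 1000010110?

AND: 1 only when both bits are 1
  0011010100
& 1000010110
------------
  0000010100
Decimal: 212 & 534 = 20



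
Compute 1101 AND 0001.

AND: 1 only when both bits are 1
  1101
& 0001
------
  0001
Decimal: 13 & 1 = 1



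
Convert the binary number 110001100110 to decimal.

Sum of powers of 2 for each 1-bit:
2^1 + 2^2 + 2^5 + 2^6 + 2^10 + 2^11
= 2 + 4 + 32 + 64 + 1024 + 2048
= 3174



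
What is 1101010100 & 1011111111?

AND: 1 only when both bits are 1
  1101010100
& 1011111111
------------
  1001010100
Decimal: 852 & 767 = 596



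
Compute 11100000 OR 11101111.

OR: 1 when either bit is 1
  11100000
| 11101111
----------
  11101111
Decimal: 224 | 239 = 239



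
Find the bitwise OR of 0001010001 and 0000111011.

OR: 1 when either bit is 1
  0001010001
| 0000111011
------------
  0001111011
Decimal: 81 | 59 = 123



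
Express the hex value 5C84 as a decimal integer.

Expand by place value (powers of 16):
Digit values: C = 12
5C84 = 5 × 16^3 + 12 × 16^2 + 8 × 16^1 + 4 × 16^0
= 5 × 4096 + 12 × 256 + 8 × 16 + 4 × 1
= 20480 + 3072 + 128 + 4
= 23684



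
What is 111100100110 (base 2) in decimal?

Sum of powers of 2 for each 1-bit:
2^1 + 2^2 + 2^5 + 2^8 + 2^9 + 2^10 + 2^11
= 2 + 4 + 32 + 256 + 512 + 1024 + 2048
= 3878



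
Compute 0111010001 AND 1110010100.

AND: 1 only when both bits are 1
  0111010001
& 1110010100
------------
  0110010000
Decimal: 465 & 916 = 400



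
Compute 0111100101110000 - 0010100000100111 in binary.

Method 1 - Direct subtraction (column by column from the right: bit − bit − borrow-in; if negative, add 2 and borrow 1 from the next column):
borrow: 0000000000011110
        0111100101110000
-       0010100000100111
------------------------
        0101000101001001

Method 2 - Add two's complement:
Two's complement of 0010100000100111: invert → 1101011111011000, add 1 → 1101011111011001
  0111100101110000
+ 1101011111011001
------------------
 10101000101001001  (end carry out of the top bit = 1)
Discarding the end carry: 0101000101001001
Decimal check:
  0111100101110000 = 16384 + 8192 + 4096 + 2048 + 256 + 64 + 32 + 16 = 31088
  0010100000100111 = 8192 + 2048 + 32 + 4 + 2 + 1 = 10279
  31088 - 10279 = 20809, and 0101000101001001 = 16384 + 4096 + 256 + 64 + 8 + 1 = 20809 ✓



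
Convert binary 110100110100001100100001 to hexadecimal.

Group into 4-bit nibbles from right:
  1101 = D
  0011 = 3
  0100 = 4
  0011 = 3
  0010 = 2
  0001 = 1
Result: D34321



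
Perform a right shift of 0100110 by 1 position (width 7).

Original: 0100110 (decimal 38)
Shift right by 1 position
Drop the 1 low bit; fill with zero on the left
Result: 0010011 (decimal 19)
Equivalent: 38 >> 1 = 38 ÷ 2^1 = 19



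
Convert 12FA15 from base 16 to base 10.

Expand by place value (powers of 16):
Digit values: F = 15, A = 10
12FA15 = 1 × 16^5 + 2 × 16^4 + 15 × 16^3 + 10 × 16^2 + 1 × 16^1 + 5 × 16^0
= 1 × 1048576 + 2 × 65536 + 15 × 4096 + 10 × 256 + 1 × 16 + 5 × 1
= 1048576 + 131072 + 61440 + 2560 + 16 + 5
= 1243669



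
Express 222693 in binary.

Using repeated division by 2:
222693 ÷ 2 = 111346 remainder 1
111346 ÷ 2 = 55673 remainder 0
55673 ÷ 2 = 27836 remainder 1
27836 ÷ 2 = 13918 remainder 0
13918 ÷ 2 = 6959 remainder 0
6959 ÷ 2 = 3479 remainder 1
3479 ÷ 2 = 1739 remainder 1
1739 ÷ 2 = 869 remainder 1
869 ÷ 2 = 434 remainder 1
434 ÷ 2 = 217 remainder 0
217 ÷ 2 = 108 remainder 1
108 ÷ 2 = 54 remainder 0
54 ÷ 2 = 27 remainder 0
27 ÷ 2 = 13 remainder 1
13 ÷ 2 = 6 remainder 1
6 ÷ 2 = 3 remainder 0
3 ÷ 2 = 1 remainder 1
1 ÷ 2 = 0 remainder 1
Reading remainders bottom to top: 110110010111100101



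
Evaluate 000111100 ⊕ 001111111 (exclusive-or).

XOR: 1 when bits differ
  000111100
^ 001111111
-----------
  001000011
Decimal: 60 ^ 127 = 67



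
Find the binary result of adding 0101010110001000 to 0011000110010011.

Add column by column from the right: bit + bit + carry-in; write the sum mod 2, carry 1 when the sum is 2 or 3.
carry:  1110001100000000
        0101010110001000
+       0011000110010011
------------------------
       01000011100011011
(the carry out of the leftmost column, 0, becomes the leading bit)
Decimal check:
  0101010110001000 = 16384 + 4096 + 1024 + 256 + 128 + 8 = 21896
  0011000110010011 = 8192 + 4096 + 256 + 128 + 16 + 2 + 1 = 12691
  21896 + 12691 = 34587, and 01000011100011011 = 32768 + 1024 + 512 + 256 + 16 + 8 + 2 + 1 = 34587 ✓



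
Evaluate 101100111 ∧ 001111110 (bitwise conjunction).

AND: 1 only when both bits are 1
  101100111
& 001111110
-----------
  001100110
Decimal: 359 & 126 = 102



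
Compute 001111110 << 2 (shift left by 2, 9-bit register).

Original: 001111110 (decimal 126)
Shift left by 2 positions
Append 2 zeros on the right
Result: 111111000 (decimal 504)
Equivalent: 126 << 2 = 126 × 2^2 = 504



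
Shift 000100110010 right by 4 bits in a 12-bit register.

Original: 000100110010 (decimal 306)
Shift right by 4 positions
Drop the 4 low bits; fill with zeros on the left
Result: 000000010011 (decimal 19)
Equivalent: 306 >> 4 = 306 ÷ 2^4 = 19

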